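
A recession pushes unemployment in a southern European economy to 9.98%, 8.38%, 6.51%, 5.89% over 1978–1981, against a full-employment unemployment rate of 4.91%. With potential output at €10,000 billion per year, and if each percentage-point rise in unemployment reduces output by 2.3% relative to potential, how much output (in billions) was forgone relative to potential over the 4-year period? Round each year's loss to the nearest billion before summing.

Year 1978: gap = -2.3 × (9.98 - 4.91) = -11.661%, loss ≈ 10000 × 11.661/100 ≈ 1166.
Year 1979: gap = -2.3 × (8.38 - 4.91) = -7.981%, loss ≈ 10000 × 7.981/100 ≈ 798.
Year 1980: gap = -2.3 × (6.51 - 4.91) = -3.68%, loss ≈ 10000 × 3.68/100 ≈ 368.
Year 1981: gap = -2.3 × (5.89 - 4.91) = -2.254%, loss ≈ 10000 × 2.254/100 ≈ 225.
Total lost output = 1166 + 798 + 368 + 225 = 2557 billion.

€2,557 billion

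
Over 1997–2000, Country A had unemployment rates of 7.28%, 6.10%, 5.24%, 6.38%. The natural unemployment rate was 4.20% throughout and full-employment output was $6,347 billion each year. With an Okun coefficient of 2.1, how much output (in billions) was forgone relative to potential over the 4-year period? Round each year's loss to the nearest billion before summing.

$1,094 billion

Year 1997: gap = -2.1 × (7.28 - 4.2) = -6.468%, loss ≈ 6347 × 6.468/100 ≈ 411.
Year 1998: gap = -2.1 × (6.1 - 4.2) = -3.99%, loss ≈ 6347 × 3.99/100 ≈ 253.
Year 1999: gap = -2.1 × (5.24 - 4.2) = -2.184%, loss ≈ 6347 × 2.184/100 ≈ 139.
Year 2000: gap = -2.1 × (6.38 - 4.2) = -4.578%, loss ≈ 6347 × 4.578/100 ≈ 291.
Total lost output = 411 + 253 + 139 + 291 = 1094 billion.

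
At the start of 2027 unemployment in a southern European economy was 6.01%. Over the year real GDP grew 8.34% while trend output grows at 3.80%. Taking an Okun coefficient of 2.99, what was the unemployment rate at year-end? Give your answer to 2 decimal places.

Growth-rate Okun's law: g_Y = g_Y* - β × Δu, so Δu = (g_Y* - g_Y)/β.
Δu = (3.8 - 8.34)/2.99 = -4.54/2.99 = -1.52 percentage points.
Year-end unemployment = 6.01 - 1.52 = 4.49%.

4.49%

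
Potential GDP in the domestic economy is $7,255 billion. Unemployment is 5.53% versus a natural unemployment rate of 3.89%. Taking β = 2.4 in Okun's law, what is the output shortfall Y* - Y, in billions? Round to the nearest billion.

Output gap = -2.4 × (5.53 - 3.89) = -2.4 × 1.64 = -3.936%.
Actual GDP ≈ 7255 × 0.96064 ≈ 6969 billion, so the shortfall is 7255 - 6969 = 286 billion.

$286 billion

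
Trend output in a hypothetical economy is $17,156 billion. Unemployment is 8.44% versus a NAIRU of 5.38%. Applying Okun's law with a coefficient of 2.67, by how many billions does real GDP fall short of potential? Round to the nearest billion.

$1,402 billion

Output gap = -2.67 × (8.44 - 5.38) = -2.67 × 3.06 = -8.1702%.
Actual GDP ≈ 17156 × 0.918298 ≈ 15754 billion, so the shortfall is 17156 - 15754 = 1402 billion.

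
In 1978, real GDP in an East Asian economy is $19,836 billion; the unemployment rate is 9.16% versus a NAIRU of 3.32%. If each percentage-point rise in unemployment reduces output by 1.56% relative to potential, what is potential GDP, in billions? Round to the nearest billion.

Unemployment gap = 9.16 - 3.32 = 5.84 points, so output gap = -1.56 × 5.84 = -9.1104%.
Since Y = Y* × (1 + gap/100), Y* = 19836/0.908896 ≈ 21824 billion.

$21,824 billion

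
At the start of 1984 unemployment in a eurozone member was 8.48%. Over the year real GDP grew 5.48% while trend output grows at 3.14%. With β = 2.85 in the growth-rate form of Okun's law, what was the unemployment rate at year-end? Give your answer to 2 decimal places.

Growth-rate Okun's law: g_Y = g_Y* - β × Δu, so Δu = (g_Y* - g_Y)/β.
Δu = (3.14 - 5.48)/2.85 = -2.34/2.85 = -0.82 percentage points.
Year-end unemployment = 8.48 - 0.82 = 7.66%.

7.66%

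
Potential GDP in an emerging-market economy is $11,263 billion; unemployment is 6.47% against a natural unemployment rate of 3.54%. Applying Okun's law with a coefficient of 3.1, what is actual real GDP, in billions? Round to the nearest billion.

$10,240 billion

Unemployment gap = 6.47 - 3.54 = 2.93 points, so the output gap is -3.1 × 2.93 = -9.083%.
Actual GDP = 11263 × (1 - 9.083/100) = 11263 × 0.90917 ≈ 10240 billion.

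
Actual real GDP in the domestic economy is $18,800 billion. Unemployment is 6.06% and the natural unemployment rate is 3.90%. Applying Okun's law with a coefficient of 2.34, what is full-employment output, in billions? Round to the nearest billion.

$19,801 billion

Unemployment gap = 6.06 - 3.9 = 2.16 points, so output gap = -2.34 × 2.16 = -5.0544%.
Since Y = Y* × (1 + gap/100), Y* = 18800/0.949456 ≈ 19801 billion.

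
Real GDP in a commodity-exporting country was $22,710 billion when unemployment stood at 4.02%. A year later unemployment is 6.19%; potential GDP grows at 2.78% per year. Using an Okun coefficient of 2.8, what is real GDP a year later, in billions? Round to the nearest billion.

$21,961 billion

Δu = 6.19 - 4.02 = 2.17 points.
Okun's law (growth form): g_Y = g_Y* - β × Δu = 2.78 - 2.8 × (2.17) = 2.78 - 6.076 = -3.296%.
Real GDP in the next year = 22710 × (1 - 3.296/100) = 22710 × 0.96704 ≈ 21961 billion.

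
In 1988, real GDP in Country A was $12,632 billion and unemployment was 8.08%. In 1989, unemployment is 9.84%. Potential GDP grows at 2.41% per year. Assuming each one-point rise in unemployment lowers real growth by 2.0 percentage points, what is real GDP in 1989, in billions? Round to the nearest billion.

Δu = 9.84 - 8.08 = 1.76 points.
Okun's law (growth form): g_Y = g_Y* - β × Δu = 2.41 - 2.0 × (1.76) = 2.41 - 3.52 = -1.11%.
Real GDP in the next year = 12632 × (1 - 1.11/100) = 12632 × 0.9889 ≈ 12492 billion.

$12,492 billion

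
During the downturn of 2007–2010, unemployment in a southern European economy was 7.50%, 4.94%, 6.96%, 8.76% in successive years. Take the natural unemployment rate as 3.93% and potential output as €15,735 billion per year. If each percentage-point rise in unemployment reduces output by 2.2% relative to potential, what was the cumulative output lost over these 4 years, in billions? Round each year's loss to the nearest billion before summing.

Year 2007: gap = -2.2 × (7.5 - 3.93) = -7.854%, loss ≈ 15735 × 7.854/100 ≈ 1236.
Year 2008: gap = -2.2 × (4.94 - 3.93) = -2.222%, loss ≈ 15735 × 2.222/100 ≈ 350.
Year 2009: gap = -2.2 × (6.96 - 3.93) = -6.666%, loss ≈ 15735 × 6.666/100 ≈ 1049.
Year 2010: gap = -2.2 × (8.76 - 3.93) = -10.626%, loss ≈ 15735 × 10.626/100 ≈ 1672.
Total lost output = 1236 + 350 + 1049 + 1672 = 4307 billion.

€4,307 billion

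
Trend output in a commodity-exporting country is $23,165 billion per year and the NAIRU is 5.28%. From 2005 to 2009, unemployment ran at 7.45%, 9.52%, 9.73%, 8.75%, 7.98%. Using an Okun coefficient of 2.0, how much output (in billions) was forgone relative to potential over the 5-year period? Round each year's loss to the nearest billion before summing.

$7,890 billion

Year 2005: gap = -2.0 × (7.45 - 5.28) = -4.34%, loss ≈ 23165 × 4.34/100 ≈ 1005.
Year 2006: gap = -2.0 × (9.52 - 5.28) = -8.48%, loss ≈ 23165 × 8.48/100 ≈ 1964.
Year 2007: gap = -2.0 × (9.73 - 5.28) = -8.9%, loss ≈ 23165 × 8.9/100 ≈ 2062.
Year 2008: gap = -2.0 × (8.75 - 5.28) = -6.94%, loss ≈ 23165 × 6.94/100 ≈ 1608.
Year 2009: gap = -2.0 × (7.98 - 5.28) = -5.4%, loss ≈ 23165 × 5.4/100 ≈ 1251.
Total lost output = 1005 + 1964 + 2062 + 1608 + 1251 = 7890 billion.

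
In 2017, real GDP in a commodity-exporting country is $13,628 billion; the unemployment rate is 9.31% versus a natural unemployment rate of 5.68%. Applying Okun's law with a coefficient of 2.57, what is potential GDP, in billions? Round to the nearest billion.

Unemployment gap = 9.31 - 5.68 = 3.63 points, so output gap = -2.57 × 3.63 = -9.3291%.
Since Y = Y* × (1 + gap/100), Y* = 13628/0.906709 ≈ 15030 billion.

$15,030 billion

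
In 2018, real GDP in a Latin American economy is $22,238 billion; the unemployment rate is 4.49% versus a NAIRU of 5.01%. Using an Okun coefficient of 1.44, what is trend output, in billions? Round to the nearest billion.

$22,073 billion

Unemployment gap = 4.49 - 5.01 = -0.52 points, so output gap = -1.44 × (-0.52) = 0.7488%.
Since Y = Y* × (1 + gap/100), Y* = 22238/1.007488 ≈ 22073 billion.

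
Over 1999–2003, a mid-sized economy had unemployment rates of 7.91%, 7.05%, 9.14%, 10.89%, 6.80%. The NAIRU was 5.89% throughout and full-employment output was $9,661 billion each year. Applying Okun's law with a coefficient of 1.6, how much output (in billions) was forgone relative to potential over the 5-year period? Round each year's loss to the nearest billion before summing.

$1,907 billion

Year 1999: gap = -1.6 × (7.91 - 5.89) = -3.232%, loss ≈ 9661 × 3.232/100 ≈ 312.
Year 2000: gap = -1.6 × (7.05 - 5.89) = -1.856%, loss ≈ 9661 × 1.856/100 ≈ 179.
Year 2001: gap = -1.6 × (9.14 - 5.89) = -5.2%, loss ≈ 9661 × 5.2/100 ≈ 502.
Year 2002: gap = -1.6 × (10.89 - 5.89) = -8%, loss ≈ 9661 × 8/100 ≈ 773.
Year 2003: gap = -1.6 × (6.8 - 5.89) = -1.456%, loss ≈ 9661 × 1.456/100 ≈ 141.
Total lost output = 312 + 179 + 502 + 773 + 141 = 1907 billion.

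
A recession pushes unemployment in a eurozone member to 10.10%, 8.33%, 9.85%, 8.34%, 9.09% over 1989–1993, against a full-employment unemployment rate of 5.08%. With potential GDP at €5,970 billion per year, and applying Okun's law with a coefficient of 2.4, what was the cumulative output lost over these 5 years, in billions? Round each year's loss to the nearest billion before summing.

Year 1989: gap = -2.4 × (10.1 - 5.08) = -12.048%, loss ≈ 5970 × 12.048/100 ≈ 719.
Year 1990: gap = -2.4 × (8.33 - 5.08) = -7.8%, loss ≈ 5970 × 7.8/100 ≈ 466.
Year 1991: gap = -2.4 × (9.85 - 5.08) = -11.448%, loss ≈ 5970 × 11.448/100 ≈ 683.
Year 1992: gap = -2.4 × (8.34 - 5.08) = -7.824%, loss ≈ 5970 × 7.824/100 ≈ 467.
Year 1993: gap = -2.4 × (9.09 - 5.08) = -9.624%, loss ≈ 5970 × 9.624/100 ≈ 575.
Total lost output = 719 + 466 + 683 + 467 + 575 = 2910 billion.

€2,910 billion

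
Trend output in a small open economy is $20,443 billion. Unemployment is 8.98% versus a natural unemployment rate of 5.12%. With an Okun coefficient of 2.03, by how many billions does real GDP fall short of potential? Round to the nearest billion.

Output gap = -2.03 × (8.98 - 5.12) = -2.03 × 3.86 = -7.8358%.
Actual GDP ≈ 20443 × 0.921642 ≈ 18841 billion, so the shortfall is 20443 - 18841 = 1602 billion.

$1,602 billion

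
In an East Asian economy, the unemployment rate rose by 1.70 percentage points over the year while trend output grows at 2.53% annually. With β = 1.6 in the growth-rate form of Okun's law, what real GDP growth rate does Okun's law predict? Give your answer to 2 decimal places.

Growth-rate Okun's law: g_Y = g_Y* - β × Δu.
g_Y = 2.53 - 1.6 × (1.70) = 2.53 - 2.72 = -0.19%, i.e. -0.19% to 2 d.p.

-0.19%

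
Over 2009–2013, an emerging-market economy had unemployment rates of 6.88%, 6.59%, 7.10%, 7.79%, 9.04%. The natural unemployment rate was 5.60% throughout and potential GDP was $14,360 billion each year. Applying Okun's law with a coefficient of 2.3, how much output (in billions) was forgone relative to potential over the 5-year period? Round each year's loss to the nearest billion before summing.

Year 2009: gap = -2.3 × (6.88 - 5.6) = -2.944%, loss ≈ 14360 × 2.944/100 ≈ 423.
Year 2010: gap = -2.3 × (6.59 - 5.6) = -2.277%, loss ≈ 14360 × 2.277/100 ≈ 327.
Year 2011: gap = -2.3 × (7.1 - 5.6) = -3.45%, loss ≈ 14360 × 3.45/100 ≈ 495.
Year 2012: gap = -2.3 × (7.79 - 5.6) = -5.037%, loss ≈ 14360 × 5.037/100 ≈ 723.
Year 2013: gap = -2.3 × (9.04 - 5.6) = -7.912%, loss ≈ 14360 × 7.912/100 ≈ 1136.
Total lost output = 423 + 327 + 495 + 723 + 1136 = 3104 billion.

$3,104 billion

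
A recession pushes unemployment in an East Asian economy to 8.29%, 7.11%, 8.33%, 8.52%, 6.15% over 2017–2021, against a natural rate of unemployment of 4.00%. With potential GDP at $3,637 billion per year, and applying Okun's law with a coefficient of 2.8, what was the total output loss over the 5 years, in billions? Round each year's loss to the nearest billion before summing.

$1,874 billion

Year 2017: gap = -2.8 × (8.29 - 4) = -12.012%, loss ≈ 3637 × 12.012/100 ≈ 437.
Year 2018: gap = -2.8 × (7.11 - 4) = -8.708%, loss ≈ 3637 × 8.708/100 ≈ 317.
Year 2019: gap = -2.8 × (8.33 - 4) = -12.124%, loss ≈ 3637 × 12.124/100 ≈ 441.
Year 2020: gap = -2.8 × (8.52 - 4) = -12.656%, loss ≈ 3637 × 12.656/100 ≈ 460.
Year 2021: gap = -2.8 × (6.15 - 4) = -6.02%, loss ≈ 3637 × 6.02/100 ≈ 219.
Total lost output = 437 + 317 + 441 + 460 + 219 = 1874 billion.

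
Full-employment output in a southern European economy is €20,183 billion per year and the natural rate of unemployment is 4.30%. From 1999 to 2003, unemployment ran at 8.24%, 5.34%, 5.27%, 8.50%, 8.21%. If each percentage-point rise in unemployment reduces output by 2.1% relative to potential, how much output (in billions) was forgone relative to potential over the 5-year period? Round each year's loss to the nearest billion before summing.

Year 1999: gap = -2.1 × (8.24 - 4.3) = -8.274%, loss ≈ 20183 × 8.274/100 ≈ 1670.
Year 2000: gap = -2.1 × (5.34 - 4.3) = -2.184%, loss ≈ 20183 × 2.184/100 ≈ 441.
Year 2001: gap = -2.1 × (5.27 - 4.3) = -2.037%, loss ≈ 20183 × 2.037/100 ≈ 411.
Year 2002: gap = -2.1 × (8.5 - 4.3) = -8.82%, loss ≈ 20183 × 8.82/100 ≈ 1780.
Year 2003: gap = -2.1 × (8.21 - 4.3) = -8.211%, loss ≈ 20183 × 8.211/100 ≈ 1657.
Total lost output = 1670 + 441 + 411 + 1780 + 1657 = 5959 billion.

€5,959 billion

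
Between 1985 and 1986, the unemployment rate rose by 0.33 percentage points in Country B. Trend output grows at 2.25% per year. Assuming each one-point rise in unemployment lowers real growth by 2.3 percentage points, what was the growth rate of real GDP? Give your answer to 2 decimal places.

1.49%

Growth-rate Okun's law: g_Y = g_Y* - β × Δu.
g_Y = 2.25 - 2.3 × (0.33) = 2.25 - 0.759 = 1.491%, i.e. 1.49% to 2 d.p.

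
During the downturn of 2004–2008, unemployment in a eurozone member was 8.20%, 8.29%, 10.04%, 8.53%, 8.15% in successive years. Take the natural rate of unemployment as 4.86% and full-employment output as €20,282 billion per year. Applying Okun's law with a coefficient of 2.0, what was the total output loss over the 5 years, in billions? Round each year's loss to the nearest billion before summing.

Year 2004: gap = -2.0 × (8.2 - 4.86) = -6.68%, loss ≈ 20282 × 6.68/100 ≈ 1355.
Year 2005: gap = -2.0 × (8.29 - 4.86) = -6.86%, loss ≈ 20282 × 6.86/100 ≈ 1391.
Year 2006: gap = -2.0 × (10.04 - 4.86) = -10.36%, loss ≈ 20282 × 10.36/100 ≈ 2101.
Year 2007: gap = -2.0 × (8.53 - 4.86) = -7.34%, loss ≈ 20282 × 7.34/100 ≈ 1489.
Year 2008: gap = -2.0 × (8.15 - 4.86) = -6.58%, loss ≈ 20282 × 6.58/100 ≈ 1335.
Total lost output = 1355 + 1391 + 2101 + 1489 + 1335 = 7671 billion.

€7,671 billion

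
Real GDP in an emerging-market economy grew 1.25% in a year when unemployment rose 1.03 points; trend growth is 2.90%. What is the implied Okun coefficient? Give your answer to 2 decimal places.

Growth form: g_Y = g_Y* - β × Δu, so β = (g_Y* - g_Y)/Δu.
β = (2.9 - 1.25)/1.03 = 1.65/1.03 = 1.60.

β ≈ 1.60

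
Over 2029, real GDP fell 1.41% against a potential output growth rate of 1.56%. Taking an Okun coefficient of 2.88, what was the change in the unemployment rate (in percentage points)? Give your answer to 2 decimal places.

1.03 percentage points

Growth-rate Okun's law: g_Y = g_Y* - β × Δu, so Δu = (g_Y* - g_Y)/β.
Δu = (1.56 + 1.41)/2.88 = 2.97/2.88 = 1.03 percentage points.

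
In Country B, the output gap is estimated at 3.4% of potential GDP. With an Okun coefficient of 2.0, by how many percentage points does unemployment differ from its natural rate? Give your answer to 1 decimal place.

Okun's law: output gap = -β × (u - u*), so u - u* = -(output gap)/β.
u - u* = -(3.4)/2.0 = -1.7 percentage points.

-1.7 percentage points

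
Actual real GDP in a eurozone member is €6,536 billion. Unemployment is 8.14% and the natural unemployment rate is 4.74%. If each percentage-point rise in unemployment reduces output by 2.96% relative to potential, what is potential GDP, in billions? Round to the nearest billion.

Unemployment gap = 8.14 - 4.74 = 3.4 points, so output gap = -2.96 × 3.4 = -10.064%.
Since Y = Y* × (1 + gap/100), Y* = 6536/0.89936 ≈ 7267 billion.

€7,267 billion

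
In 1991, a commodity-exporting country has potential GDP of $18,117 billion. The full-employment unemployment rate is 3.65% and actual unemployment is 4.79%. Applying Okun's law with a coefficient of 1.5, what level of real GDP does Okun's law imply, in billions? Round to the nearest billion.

Unemployment gap = 4.79 - 3.65 = 1.14 points, so the output gap is -1.5 × 1.14 = -1.71%.
Actual GDP = 18117 × (1 - 1.71/100) = 18117 × 0.9829 ≈ 17807 billion.

$17,807 billion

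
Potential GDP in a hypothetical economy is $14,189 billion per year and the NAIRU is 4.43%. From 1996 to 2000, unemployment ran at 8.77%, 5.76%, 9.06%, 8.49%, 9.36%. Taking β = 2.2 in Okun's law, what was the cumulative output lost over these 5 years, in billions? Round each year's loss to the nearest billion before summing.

Year 1996: gap = -2.2 × (8.77 - 4.43) = -9.548%, loss ≈ 14189 × 9.548/100 ≈ 1355.
Year 1997: gap = -2.2 × (5.76 - 4.43) = -2.926%, loss ≈ 14189 × 2.926/100 ≈ 415.
Year 1998: gap = -2.2 × (9.06 - 4.43) = -10.186%, loss ≈ 14189 × 10.186/100 ≈ 1445.
Year 1999: gap = -2.2 × (8.49 - 4.43) = -8.932%, loss ≈ 14189 × 8.932/100 ≈ 1267.
Year 2000: gap = -2.2 × (9.36 - 4.43) = -10.846%, loss ≈ 14189 × 10.846/100 ≈ 1539.
Total lost output = 1355 + 415 + 1445 + 1267 + 1539 = 6021 billion.

$6,021 billion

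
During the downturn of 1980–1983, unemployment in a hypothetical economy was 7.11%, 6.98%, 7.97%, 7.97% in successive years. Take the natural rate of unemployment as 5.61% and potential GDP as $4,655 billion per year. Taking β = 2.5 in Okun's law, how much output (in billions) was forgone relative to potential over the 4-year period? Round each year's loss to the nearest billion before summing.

Year 1980: gap = -2.5 × (7.11 - 5.61) = -3.75%, loss ≈ 4655 × 3.75/100 ≈ 175.
Year 1981: gap = -2.5 × (6.98 - 5.61) = -3.425%, loss ≈ 4655 × 3.425/100 ≈ 159.
Year 1982: gap = -2.5 × (7.97 - 5.61) = -5.9%, loss ≈ 4655 × 5.9/100 ≈ 275.
Year 1983: gap = -2.5 × (7.97 - 5.61) = -5.9%, loss ≈ 4655 × 5.9/100 ≈ 275.
Total lost output = 175 + 159 + 275 + 275 = 884 billion.

$884 billion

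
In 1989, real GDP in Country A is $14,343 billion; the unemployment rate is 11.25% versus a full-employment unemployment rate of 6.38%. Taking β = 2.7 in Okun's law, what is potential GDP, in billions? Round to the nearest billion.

Unemployment gap = 11.25 - 6.38 = 4.87 points, so output gap = -2.7 × 4.87 = -13.149%.
Since Y = Y* × (1 + gap/100), Y* = 14343/0.86851 ≈ 16514 billion.

$16,514 billion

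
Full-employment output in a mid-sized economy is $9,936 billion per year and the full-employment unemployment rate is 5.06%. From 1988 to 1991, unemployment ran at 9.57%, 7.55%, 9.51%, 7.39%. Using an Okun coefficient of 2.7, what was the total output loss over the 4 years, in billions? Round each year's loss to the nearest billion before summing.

$3,697 billion

Year 1988: gap = -2.7 × (9.57 - 5.06) = -12.177%, loss ≈ 9936 × 12.177/100 ≈ 1210.
Year 1989: gap = -2.7 × (7.55 - 5.06) = -6.723%, loss ≈ 9936 × 6.723/100 ≈ 668.
Year 1990: gap = -2.7 × (9.51 - 5.06) = -12.015%, loss ≈ 9936 × 12.015/100 ≈ 1194.
Year 1991: gap = -2.7 × (7.39 - 5.06) = -6.291%, loss ≈ 9936 × 6.291/100 ≈ 625.
Total lost output = 1210 + 668 + 1194 + 625 = 3697 billion.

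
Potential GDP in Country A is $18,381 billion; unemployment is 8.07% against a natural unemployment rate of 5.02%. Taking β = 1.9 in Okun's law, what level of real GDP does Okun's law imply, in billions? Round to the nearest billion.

$17,316 billion

Unemployment gap = 8.07 - 5.02 = 3.05 points, so the output gap is -1.9 × 3.05 = -5.795%.
Actual GDP = 18381 × (1 - 5.795/100) = 18381 × 0.94205 ≈ 17316 billion.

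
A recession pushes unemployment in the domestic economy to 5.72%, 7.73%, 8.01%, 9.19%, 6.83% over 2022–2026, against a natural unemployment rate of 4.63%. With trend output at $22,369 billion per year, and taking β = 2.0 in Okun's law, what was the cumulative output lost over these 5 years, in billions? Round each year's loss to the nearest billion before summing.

Year 2022: gap = -2.0 × (5.72 - 4.63) = -2.18%, loss ≈ 22369 × 2.18/100 ≈ 488.
Year 2023: gap = -2.0 × (7.73 - 4.63) = -6.2%, loss ≈ 22369 × 6.2/100 ≈ 1387.
Year 2024: gap = -2.0 × (8.01 - 4.63) = -6.76%, loss ≈ 22369 × 6.76/100 ≈ 1512.
Year 2025: gap = -2.0 × (9.19 - 4.63) = -9.12%, loss ≈ 22369 × 9.12/100 ≈ 2040.
Year 2026: gap = -2.0 × (6.83 - 4.63) = -4.4%, loss ≈ 22369 × 4.4/100 ≈ 984.
Total lost output = 488 + 1387 + 1512 + 2040 + 984 = 6411 billion.

$6,411 billion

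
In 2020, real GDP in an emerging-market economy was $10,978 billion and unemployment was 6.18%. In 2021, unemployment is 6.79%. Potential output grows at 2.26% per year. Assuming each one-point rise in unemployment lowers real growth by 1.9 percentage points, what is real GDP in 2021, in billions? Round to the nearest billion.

Δu = 6.79 - 6.18 = 0.61 points.
Okun's law (growth form): g_Y = g_Y* - β × Δu = 2.26 - 1.9 × (0.61) = 2.26 - 1.159 = 1.101%.
Real GDP in the next year = 10978 × (1 + 1.101/100) = 10978 × 1.01101 ≈ 11099 billion.

$11,099 billion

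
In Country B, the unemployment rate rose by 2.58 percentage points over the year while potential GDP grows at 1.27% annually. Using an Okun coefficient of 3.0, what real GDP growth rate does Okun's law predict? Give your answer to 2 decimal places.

-6.47%

Growth-rate Okun's law: g_Y = g_Y* - β × Δu.
g_Y = 1.27 - 3.0 × (2.58) = 1.27 - 7.74 = -6.47%, i.e. -6.47% to 2 d.p.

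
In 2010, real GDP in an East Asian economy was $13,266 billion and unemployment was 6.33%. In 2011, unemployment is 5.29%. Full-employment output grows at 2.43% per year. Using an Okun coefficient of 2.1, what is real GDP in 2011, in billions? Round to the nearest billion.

$13,878 billion

Δu = 5.29 - 6.33 = -1.04 points.
Okun's law (growth form): g_Y = g_Y* - β × Δu = 2.43 - 2.1 × (-1.04) = 2.43 + 2.184 = 4.614%.
Real GDP in the next year = 13266 × (1 + 4.614/100) = 13266 × 1.04614 ≈ 13878 billion.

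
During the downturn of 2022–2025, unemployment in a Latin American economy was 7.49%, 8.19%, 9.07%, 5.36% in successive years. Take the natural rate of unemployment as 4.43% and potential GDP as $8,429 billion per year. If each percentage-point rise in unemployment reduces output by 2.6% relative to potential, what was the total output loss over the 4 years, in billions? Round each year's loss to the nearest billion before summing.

Year 2022: gap = -2.6 × (7.49 - 4.43) = -7.956%, loss ≈ 8429 × 7.956/100 ≈ 671.
Year 2023: gap = -2.6 × (8.19 - 4.43) = -9.776%, loss ≈ 8429 × 9.776/100 ≈ 824.
Year 2024: gap = -2.6 × (9.07 - 4.43) = -12.064%, loss ≈ 8429 × 12.064/100 ≈ 1017.
Year 2025: gap = -2.6 × (5.36 - 4.43) = -2.418%, loss ≈ 8429 × 2.418/100 ≈ 204.
Total lost output = 671 + 824 + 1017 + 204 = 2716 billion.

$2,716 billion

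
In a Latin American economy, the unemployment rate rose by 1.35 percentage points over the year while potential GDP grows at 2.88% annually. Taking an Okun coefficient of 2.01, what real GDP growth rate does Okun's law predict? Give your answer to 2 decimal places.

Growth-rate Okun's law: g_Y = g_Y* - β × Δu.
g_Y = 2.88 - 2.01 × (1.35) = 2.88 - 2.7135 = 0.1665%, i.e. 0.17% to 2 d.p.

0.17%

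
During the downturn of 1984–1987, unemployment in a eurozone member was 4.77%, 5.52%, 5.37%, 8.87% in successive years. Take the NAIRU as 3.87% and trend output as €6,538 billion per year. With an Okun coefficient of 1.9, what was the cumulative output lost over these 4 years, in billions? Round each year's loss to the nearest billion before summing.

€1,124 billion

Year 1984: gap = -1.9 × (4.77 - 3.87) = -1.71%, loss ≈ 6538 × 1.71/100 ≈ 112.
Year 1985: gap = -1.9 × (5.52 - 3.87) = -3.135%, loss ≈ 6538 × 3.135/100 ≈ 205.
Year 1986: gap = -1.9 × (5.37 - 3.87) = -2.85%, loss ≈ 6538 × 2.85/100 ≈ 186.
Year 1987: gap = -1.9 × (8.87 - 3.87) = -9.5%, loss ≈ 6538 × 9.5/100 ≈ 621.
Total lost output = 112 + 205 + 186 + 621 = 1124 billion.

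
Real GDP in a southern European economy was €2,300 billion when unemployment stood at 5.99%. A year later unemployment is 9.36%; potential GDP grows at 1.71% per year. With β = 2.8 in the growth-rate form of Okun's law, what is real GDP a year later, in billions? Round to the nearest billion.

€2,122 billion

Δu = 9.36 - 5.99 = 3.37 points.
Okun's law (growth form): g_Y = g_Y* - β × Δu = 1.71 - 2.8 × (3.37) = 1.71 - 9.436 = -7.726%.
Real GDP in the next year = 2300 × (1 - 7.726/100) = 2300 × 0.92274 ≈ 2122 billion.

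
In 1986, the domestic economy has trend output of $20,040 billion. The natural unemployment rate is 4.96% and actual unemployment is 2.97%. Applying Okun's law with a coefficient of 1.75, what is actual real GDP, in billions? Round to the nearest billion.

$20,738 billion

Unemployment gap = 2.97 - 4.96 = -1.99 points, so the output gap is -1.75 × (-1.99) = 3.4825%.
Actual GDP = 20040 × (1 + 3.4825/100) = 20040 × 1.034825 ≈ 20738 billion.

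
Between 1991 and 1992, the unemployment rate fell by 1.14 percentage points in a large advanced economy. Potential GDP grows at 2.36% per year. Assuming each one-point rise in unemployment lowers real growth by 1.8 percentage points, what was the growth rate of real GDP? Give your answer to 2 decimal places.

Growth-rate Okun's law: g_Y = g_Y* - β × Δu.
g_Y = 2.36 - 1.8 × (-1.14) = 2.36 + 2.052 = 4.412%, i.e. 4.41% to 2 d.p.

4.41%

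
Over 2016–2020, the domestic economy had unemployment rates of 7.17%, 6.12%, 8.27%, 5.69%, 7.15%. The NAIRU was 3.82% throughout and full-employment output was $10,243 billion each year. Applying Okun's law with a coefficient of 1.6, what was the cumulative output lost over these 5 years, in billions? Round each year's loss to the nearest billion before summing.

Year 2016: gap = -1.6 × (7.17 - 3.82) = -5.36%, loss ≈ 10243 × 5.36/100 ≈ 549.
Year 2017: gap = -1.6 × (6.12 - 3.82) = -3.68%, loss ≈ 10243 × 3.68/100 ≈ 377.
Year 2018: gap = -1.6 × (8.27 - 3.82) = -7.12%, loss ≈ 10243 × 7.12/100 ≈ 729.
Year 2019: gap = -1.6 × (5.69 - 3.82) = -2.992%, loss ≈ 10243 × 2.992/100 ≈ 306.
Year 2020: gap = -1.6 × (7.15 - 3.82) = -5.328%, loss ≈ 10243 × 5.328/100 ≈ 546.
Total lost output = 549 + 377 + 729 + 306 + 546 = 2507 billion.

$2,507 billion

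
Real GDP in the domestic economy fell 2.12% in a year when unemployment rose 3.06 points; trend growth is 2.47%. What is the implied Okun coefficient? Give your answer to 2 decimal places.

Growth form: g_Y = g_Y* - β × Δu, so β = (g_Y* - g_Y)/Δu.
β = (2.47 + 2.12)/3.06 = 4.59/3.06 = 1.50.

β ≈ 1.50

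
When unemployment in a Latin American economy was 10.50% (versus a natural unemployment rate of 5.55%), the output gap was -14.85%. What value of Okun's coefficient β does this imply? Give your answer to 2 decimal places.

Okun's law: output gap = -β × (u - u*).
-14.85 = -β × (10.5 - 5.55) = -β × 4.95, so β = 14.85/4.95 = 3.00.

β ≈ 3.00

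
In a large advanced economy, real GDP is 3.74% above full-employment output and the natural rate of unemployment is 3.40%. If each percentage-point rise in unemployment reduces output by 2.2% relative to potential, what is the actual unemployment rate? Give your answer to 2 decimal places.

From Okun's law, u - u* = -(output gap)/β = -(3.74)/2.2 = -1.7 points.
So u = 3.4 - 1.7 = 1.70%.

1.70%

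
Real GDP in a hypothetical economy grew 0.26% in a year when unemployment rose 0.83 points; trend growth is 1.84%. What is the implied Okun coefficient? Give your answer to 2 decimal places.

β ≈ 1.90

Growth form: g_Y = g_Y* - β × Δu, so β = (g_Y* - g_Y)/Δu.
β = (1.84 - 0.26)/0.83 = 1.58/0.83 = 1.90.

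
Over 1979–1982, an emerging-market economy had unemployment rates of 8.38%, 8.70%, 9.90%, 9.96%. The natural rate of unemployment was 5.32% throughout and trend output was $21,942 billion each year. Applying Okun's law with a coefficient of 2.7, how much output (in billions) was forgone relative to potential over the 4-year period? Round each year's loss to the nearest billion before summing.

$9,277 billion

Year 1979: gap = -2.7 × (8.38 - 5.32) = -8.262%, loss ≈ 21942 × 8.262/100 ≈ 1813.
Year 1980: gap = -2.7 × (8.7 - 5.32) = -9.126%, loss ≈ 21942 × 9.126/100 ≈ 2002.
Year 1981: gap = -2.7 × (9.9 - 5.32) = -12.366%, loss ≈ 21942 × 12.366/100 ≈ 2713.
Year 1982: gap = -2.7 × (9.96 - 5.32) = -12.528%, loss ≈ 21942 × 12.528/100 ≈ 2749.
Total lost output = 1813 + 2002 + 2713 + 2749 = 9277 billion.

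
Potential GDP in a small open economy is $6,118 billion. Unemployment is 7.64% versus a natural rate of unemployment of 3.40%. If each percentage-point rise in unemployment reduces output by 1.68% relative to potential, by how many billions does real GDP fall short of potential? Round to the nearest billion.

$436 billion

Output gap = -1.68 × (7.64 - 3.4) = -1.68 × 4.24 = -7.1232%.
Actual GDP ≈ 6118 × 0.928768 ≈ 5682 billion, so the shortfall is 6118 - 5682 = 436 billion.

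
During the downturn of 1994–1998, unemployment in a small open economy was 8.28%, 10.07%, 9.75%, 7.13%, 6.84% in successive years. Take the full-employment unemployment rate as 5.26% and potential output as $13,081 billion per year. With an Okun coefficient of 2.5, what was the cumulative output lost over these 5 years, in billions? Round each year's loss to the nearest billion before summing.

$5,158 billion

Year 1994: gap = -2.5 × (8.28 - 5.26) = -7.55%, loss ≈ 13081 × 7.55/100 ≈ 988.
Year 1995: gap = -2.5 × (10.07 - 5.26) = -12.025%, loss ≈ 13081 × 12.025/100 ≈ 1573.
Year 1996: gap = -2.5 × (9.75 - 5.26) = -11.225%, loss ≈ 13081 × 11.225/100 ≈ 1468.
Year 1997: gap = -2.5 × (7.13 - 5.26) = -4.675%, loss ≈ 13081 × 4.675/100 ≈ 612.
Year 1998: gap = -2.5 × (6.84 - 5.26) = -3.95%, loss ≈ 13081 × 3.95/100 ≈ 517.
Total lost output = 988 + 1573 + 1468 + 612 + 517 = 5158 billion.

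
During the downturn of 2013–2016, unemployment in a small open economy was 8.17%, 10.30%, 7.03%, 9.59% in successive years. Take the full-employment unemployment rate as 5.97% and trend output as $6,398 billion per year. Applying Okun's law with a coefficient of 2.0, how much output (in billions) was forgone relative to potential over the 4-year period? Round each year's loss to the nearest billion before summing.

$1,435 billion

Year 2013: gap = -2.0 × (8.17 - 5.97) = -4.4%, loss ≈ 6398 × 4.4/100 ≈ 282.
Year 2014: gap = -2.0 × (10.3 - 5.97) = -8.66%, loss ≈ 6398 × 8.66/100 ≈ 554.
Year 2015: gap = -2.0 × (7.03 - 5.97) = -2.12%, loss ≈ 6398 × 2.12/100 ≈ 136.
Year 2016: gap = -2.0 × (9.59 - 5.97) = -7.24%, loss ≈ 6398 × 7.24/100 ≈ 463.
Total lost output = 282 + 554 + 136 + 463 = 1435 billion.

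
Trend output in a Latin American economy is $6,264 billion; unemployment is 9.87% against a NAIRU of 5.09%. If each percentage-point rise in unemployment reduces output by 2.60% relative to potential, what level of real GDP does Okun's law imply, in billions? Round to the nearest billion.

$5,486 billion

Unemployment gap = 9.87 - 5.09 = 4.78 points, so the output gap is -2.6 × 4.78 = -12.428%.
Actual GDP = 6264 × (1 - 12.428/100) = 6264 × 0.87572 ≈ 5486 billion.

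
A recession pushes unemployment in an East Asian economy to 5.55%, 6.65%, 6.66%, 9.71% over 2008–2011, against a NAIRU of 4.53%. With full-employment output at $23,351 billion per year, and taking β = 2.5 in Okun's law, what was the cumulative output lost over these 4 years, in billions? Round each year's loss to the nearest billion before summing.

Year 2008: gap = -2.5 × (5.55 - 4.53) = -2.55%, loss ≈ 23351 × 2.55/100 ≈ 595.
Year 2009: gap = -2.5 × (6.65 - 4.53) = -5.3%, loss ≈ 23351 × 5.3/100 ≈ 1238.
Year 2010: gap = -2.5 × (6.66 - 4.53) = -5.325%, loss ≈ 23351 × 5.325/100 ≈ 1243.
Year 2011: gap = -2.5 × (9.71 - 4.53) = -12.95%, loss ≈ 23351 × 12.95/100 ≈ 3024.
Total lost output = 595 + 1238 + 1243 + 3024 = 6100 billion.

$6,100 billion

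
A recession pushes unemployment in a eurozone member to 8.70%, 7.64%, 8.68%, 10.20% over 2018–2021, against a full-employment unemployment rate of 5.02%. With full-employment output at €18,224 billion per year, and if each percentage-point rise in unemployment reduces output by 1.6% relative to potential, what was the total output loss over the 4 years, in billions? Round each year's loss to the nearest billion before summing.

Year 2018: gap = -1.6 × (8.7 - 5.02) = -5.888%, loss ≈ 18224 × 5.888/100 ≈ 1073.
Year 2019: gap = -1.6 × (7.64 - 5.02) = -4.192%, loss ≈ 18224 × 4.192/100 ≈ 764.
Year 2020: gap = -1.6 × (8.68 - 5.02) = -5.856%, loss ≈ 18224 × 5.856/100 ≈ 1067.
Year 2021: gap = -1.6 × (10.2 - 5.02) = -8.288%, loss ≈ 18224 × 8.288/100 ≈ 1510.
Total lost output = 1073 + 764 + 1067 + 1510 = 4414 billion.

€4,414 billion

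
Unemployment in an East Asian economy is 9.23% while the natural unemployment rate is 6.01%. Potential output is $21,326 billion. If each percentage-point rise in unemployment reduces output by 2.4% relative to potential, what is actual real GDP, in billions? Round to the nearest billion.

$19,678 billion

Unemployment gap = 9.23 - 6.01 = 3.22 points, so the output gap is -2.4 × 3.22 = -7.728%.
Actual GDP = 21326 × (1 - 7.728/100) = 21326 × 0.92272 ≈ 19678 billion.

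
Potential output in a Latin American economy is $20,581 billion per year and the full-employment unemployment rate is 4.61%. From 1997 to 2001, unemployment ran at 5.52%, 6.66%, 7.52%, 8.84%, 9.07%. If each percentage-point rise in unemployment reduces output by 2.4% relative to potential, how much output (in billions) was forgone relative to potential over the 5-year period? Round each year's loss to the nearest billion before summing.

Year 1997: gap = -2.4 × (5.52 - 4.61) = -2.184%, loss ≈ 20581 × 2.184/100 ≈ 449.
Year 1998: gap = -2.4 × (6.66 - 4.61) = -4.92%, loss ≈ 20581 × 4.92/100 ≈ 1013.
Year 1999: gap = -2.4 × (7.52 - 4.61) = -6.984%, loss ≈ 20581 × 6.984/100 ≈ 1437.
Year 2000: gap = -2.4 × (8.84 - 4.61) = -10.152%, loss ≈ 20581 × 10.152/100 ≈ 2089.
Year 2001: gap = -2.4 × (9.07 - 4.61) = -10.704%, loss ≈ 20581 × 10.704/100 ≈ 2203.
Total lost output = 449 + 1013 + 1437 + 2089 + 2203 = 7191 billion.

$7,191 billion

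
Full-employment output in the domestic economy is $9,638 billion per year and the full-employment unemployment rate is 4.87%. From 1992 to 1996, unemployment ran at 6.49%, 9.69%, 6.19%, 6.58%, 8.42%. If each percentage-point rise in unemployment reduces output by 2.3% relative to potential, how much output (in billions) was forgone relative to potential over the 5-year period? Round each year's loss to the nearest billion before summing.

$2,886 billion

Year 1992: gap = -2.3 × (6.49 - 4.87) = -3.726%, loss ≈ 9638 × 3.726/100 ≈ 359.
Year 1993: gap = -2.3 × (9.69 - 4.87) = -11.086%, loss ≈ 9638 × 11.086/100 ≈ 1068.
Year 1994: gap = -2.3 × (6.19 - 4.87) = -3.036%, loss ≈ 9638 × 3.036/100 ≈ 293.
Year 1995: gap = -2.3 × (6.58 - 4.87) = -3.933%, loss ≈ 9638 × 3.933/100 ≈ 379.
Year 1996: gap = -2.3 × (8.42 - 4.87) = -8.165%, loss ≈ 9638 × 8.165/100 ≈ 787.
Total lost output = 359 + 1068 + 293 + 379 + 787 = 2886 billion.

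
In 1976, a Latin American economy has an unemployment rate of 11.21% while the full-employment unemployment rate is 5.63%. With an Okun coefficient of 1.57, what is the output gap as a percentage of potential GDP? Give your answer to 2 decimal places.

-8.76%

The unemployment gap is 11.21 - 5.63 = 5.58 percentage points.
Okun's law gives an output gap of -1.57 × 5.58 = -8.7606%, i.e. 8.76% below potential.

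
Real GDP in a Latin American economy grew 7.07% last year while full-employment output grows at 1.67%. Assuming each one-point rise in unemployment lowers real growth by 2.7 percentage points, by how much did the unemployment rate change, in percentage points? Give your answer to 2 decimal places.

-2.00 percentage points

Growth-rate Okun's law: g_Y = g_Y* - β × Δu, so Δu = (g_Y* - g_Y)/β.
Δu = (1.67 - 7.07)/2.7 = -5.4/2.7 = -2.00 percentage points.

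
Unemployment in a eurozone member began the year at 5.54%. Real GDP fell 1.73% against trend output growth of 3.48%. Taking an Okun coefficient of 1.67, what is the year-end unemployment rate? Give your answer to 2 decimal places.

8.66%

Growth-rate Okun's law: g_Y = g_Y* - β × Δu, so Δu = (g_Y* - g_Y)/β.
Δu = (3.48 + 1.73)/1.67 = 5.21/1.67 = 3.12 percentage points.
Year-end unemployment = 5.54 + 3.12 = 8.66%.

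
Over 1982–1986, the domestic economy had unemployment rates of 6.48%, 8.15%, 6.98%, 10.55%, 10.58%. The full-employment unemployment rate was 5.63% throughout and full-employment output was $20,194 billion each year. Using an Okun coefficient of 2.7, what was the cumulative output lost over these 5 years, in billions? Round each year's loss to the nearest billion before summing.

$7,955 billion

Year 1982: gap = -2.7 × (6.48 - 5.63) = -2.295%, loss ≈ 20194 × 2.295/100 ≈ 463.
Year 1983: gap = -2.7 × (8.15 - 5.63) = -6.804%, loss ≈ 20194 × 6.804/100 ≈ 1374.
Year 1984: gap = -2.7 × (6.98 - 5.63) = -3.645%, loss ≈ 20194 × 3.645/100 ≈ 736.
Year 1985: gap = -2.7 × (10.55 - 5.63) = -13.284%, loss ≈ 20194 × 13.284/100 ≈ 2683.
Year 1986: gap = -2.7 × (10.58 - 5.63) = -13.365%, loss ≈ 20194 × 13.365/100 ≈ 2699.
Total lost output = 463 + 1374 + 736 + 2683 + 2699 = 7955 billion.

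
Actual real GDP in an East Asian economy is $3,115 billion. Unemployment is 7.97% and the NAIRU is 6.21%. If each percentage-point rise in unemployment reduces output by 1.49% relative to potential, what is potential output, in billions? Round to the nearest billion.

Unemployment gap = 7.97 - 6.21 = 1.76 points, so output gap = -1.49 × 1.76 = -2.6224%.
Since Y = Y* × (1 + gap/100), Y* = 3115/0.973776 ≈ 3199 billion.

$3,199 billion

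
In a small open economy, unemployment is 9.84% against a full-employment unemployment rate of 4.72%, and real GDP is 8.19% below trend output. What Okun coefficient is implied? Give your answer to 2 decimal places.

Okun's law: output gap = -β × (u - u*).
-8.19 = -β × (9.84 - 4.72) = -β × 5.12, so β = 8.19/5.12 = 1.60.

β ≈ 1.60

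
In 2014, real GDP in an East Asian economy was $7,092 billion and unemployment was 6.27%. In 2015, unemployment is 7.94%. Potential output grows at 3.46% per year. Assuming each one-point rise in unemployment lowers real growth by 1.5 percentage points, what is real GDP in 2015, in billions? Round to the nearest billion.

Δu = 7.94 - 6.27 = 1.67 points.
Okun's law (growth form): g_Y = g_Y* - β × Δu = 3.46 - 1.5 × (1.67) = 3.46 - 2.505 = 0.955%.
Real GDP in the next year = 7092 × (1 + 0.955/100) = 7092 × 1.00955 ≈ 7160 billion.

$7,160 billion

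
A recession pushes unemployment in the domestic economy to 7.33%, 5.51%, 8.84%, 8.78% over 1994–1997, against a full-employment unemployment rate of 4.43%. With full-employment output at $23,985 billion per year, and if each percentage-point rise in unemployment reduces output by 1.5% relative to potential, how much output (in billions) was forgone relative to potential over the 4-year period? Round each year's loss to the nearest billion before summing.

$4,584 billion

Year 1994: gap = -1.5 × (7.33 - 4.43) = -4.35%, loss ≈ 23985 × 4.35/100 ≈ 1043.
Year 1995: gap = -1.5 × (5.51 - 4.43) = -1.62%, loss ≈ 23985 × 1.62/100 ≈ 389.
Year 1996: gap = -1.5 × (8.84 - 4.43) = -6.615%, loss ≈ 23985 × 6.615/100 ≈ 1587.
Year 1997: gap = -1.5 × (8.78 - 4.43) = -6.525%, loss ≈ 23985 × 6.525/100 ≈ 1565.
Total lost output = 1043 + 389 + 1587 + 1565 = 4584 billion.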